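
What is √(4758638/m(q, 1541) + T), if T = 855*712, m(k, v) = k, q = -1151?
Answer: √801008664422/1151 ≈ 777.58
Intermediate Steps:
T = 608760
√(4758638/m(q, 1541) + T) = √(4758638/(-1151) + 608760) = √(4758638*(-1/1151) + 608760) = √(-4758638/1151 + 608760) = √(695924122/1151) = √801008664422/1151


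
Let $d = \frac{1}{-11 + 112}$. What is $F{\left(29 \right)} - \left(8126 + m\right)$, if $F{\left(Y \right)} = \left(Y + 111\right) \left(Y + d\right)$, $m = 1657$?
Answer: $- \frac{577883}{101} \approx -5721.6$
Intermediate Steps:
$d = \frac{1}{101} \approx 0.009901$
$F{\left(Y \right)} = \left(111 + Y\right) \left(\frac{1}{101} + Y\right)$ ($F{\left(Y \right)} = \left(Y + 111\right) \left(Y + \frac{1}{101}\right) = \left(111 + Y\right) \left(\frac{1}{101} + Y\right)$)
$F{\left(29 \right)} - \left(8126 + m\right) = \left(\frac{111}{101} + 29^{2} + \frac{11212}{101} \cdot 29\right) - 9783 = \left(\frac{111}{101} + 841 + \frac{325148}{101}\right) - 9783 = \frac{410200}{101} - 9783 = - \frac{577883}{101}$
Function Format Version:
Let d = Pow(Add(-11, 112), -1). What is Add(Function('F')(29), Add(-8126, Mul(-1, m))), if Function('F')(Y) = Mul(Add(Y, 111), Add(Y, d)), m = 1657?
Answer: Rational(-577883, 101) ≈ -5721.6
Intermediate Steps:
d = Rational(1, 101) (d = Pow(101, -1) = Rational(1, 101) ≈ 0.0099010)
Function('F')(Y) = Mul(Add(111, Y), Add(Rational(1, 101), Y)) (Function('F')(Y) = Mul(Add(Y, 111), Add(Y, Rational(1, 101))) = Mul(Add(111, Y), Add(Rational(1, 101), Y)))
Add(Function('F')(29), Add(-8126, Mul(-1, m))) = Add(Add(Rational(111, 101), Pow(29, 2), Mul(Rational(11212, 101), 29)), Add(-8126, Mul(-1, 1657))) = Add(Add(Rational(111, 101), 841, Rational(325148, 101)), Add(-8126, -1657)) = Add(Rational(410200, 101), -9783) = Rational(-577883, 101)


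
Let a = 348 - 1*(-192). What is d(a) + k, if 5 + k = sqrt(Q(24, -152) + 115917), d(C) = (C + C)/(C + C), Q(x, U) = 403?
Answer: -4 + 4*sqrt(7270) ≈ 337.06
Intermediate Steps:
a = 540 (a = 348 + 192 = 540)
d(C) = 1 (d(C) = (2*C)/((2*C)) = (2*C)*(1/(2*C)) = 1)
k = -5 + 4*sqrt(7270) (k = -5 + sqrt(403 + 115917) = -5 + sqrt(116320) = -5 + 4*sqrt(7270) ≈ 336.06)
d(a) + k = 1 + (-5 + 4*sqrt(7270)) = -4 + 4*sqrt(7270)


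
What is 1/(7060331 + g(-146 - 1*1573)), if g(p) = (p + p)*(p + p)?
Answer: 1/18880175 ≈ 5.2966e-8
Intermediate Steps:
g(p) = 4*p**2 (g(p) = (2*p)*(2*p) = 4*p**2)
1/(7060331 + g(-146 - 1*1573)) = 1/(7060331 + 4*(-146 - 1*1573)**2) = 1/(7060331 + 4*(-146 - 1573)**2) = 1/(7060331 + 4*(-1719)**2) = 1/(7060331 + 4*2954961) = 1/(7060331 + 11819844) = 1/18880175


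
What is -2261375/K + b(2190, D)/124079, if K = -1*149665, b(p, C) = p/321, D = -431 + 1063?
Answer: 6004629631665/397404067649 ≈ 15.110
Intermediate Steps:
D = 632
b(p, C) = p/321 (b(p, C) = p*(1/321) = p/321)
K = -149665
-2261375/K + b(2190, D)/124079 = -2261375/(-149665) + ((1/321)*2190)/124079 = -2261375*(-1/149665) + (730/107)*(1/124079) = 452275/29933 + 730/13276453 = 6004629631665/397404067649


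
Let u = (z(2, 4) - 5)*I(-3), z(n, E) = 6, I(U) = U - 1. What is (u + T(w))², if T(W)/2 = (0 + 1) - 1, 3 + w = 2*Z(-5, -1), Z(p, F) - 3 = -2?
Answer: 16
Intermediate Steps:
Z(p, F) = 1 (Z(p, F) = 3 - 2 = 1)
I(U) = -1 + U
w = -1 (w = -3 + 2*1 = -3 + 2 = -1)
u = -4 (u = (6 - 5)*(-1 - 3) = 1*(-4) = -4)
T(W) = 0 (T(W) = 2*((0 + 1) - 1) = 2*(1 - 1) = 2*0 = 0)
(u + T(w))² = (-4 + 0)² = (-4)² = 16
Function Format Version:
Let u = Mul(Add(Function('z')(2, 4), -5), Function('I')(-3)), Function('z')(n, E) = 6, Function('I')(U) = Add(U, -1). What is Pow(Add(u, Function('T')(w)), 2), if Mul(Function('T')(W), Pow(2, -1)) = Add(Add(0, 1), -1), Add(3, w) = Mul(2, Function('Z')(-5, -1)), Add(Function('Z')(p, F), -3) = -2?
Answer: 16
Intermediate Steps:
Function('Z')(p, F) = 1 (Function('Z')(p, F) = Add(3, -2) = 1)
Function('I')(U) = Add(-1, U)
w = -1 (w = Add(-3, Mul(2, 1)) = Add(-3, 2) = -1)
u = -4 (u = Mul(Add(6, -5), Add(-1, -3)) = Mul(1, -4) = -4)
Function('T')(W) = 0 (Function('T')(W) = Mul(2, Add(Add(0, 1), -1)) = Mul(2, Add(1, -1)) = Mul(2, 0) = 0)
Pow(Add(u, Function('T')(w)), 2) = Pow(Add(-4, 0), 2) = Pow(-4, 2) = 16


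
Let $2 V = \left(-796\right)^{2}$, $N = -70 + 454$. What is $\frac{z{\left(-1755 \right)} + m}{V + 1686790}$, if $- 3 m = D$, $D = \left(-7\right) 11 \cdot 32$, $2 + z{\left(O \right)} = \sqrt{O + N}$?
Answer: $\frac{1229}{3005397} + \frac{i \sqrt{1371}}{2003598} \approx 0.00040893 + 1.848 \cdot 10^{-5} i$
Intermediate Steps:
$N = 384$
$z{\left(O \right)} = -2 + \sqrt{384 + O}$ ($z{\left(O \right)} = -2 + \sqrt{O + 384} = -2 + \sqrt{384 + O}$)
$V = 316808$ ($V = \frac{\left(-796\right)^{2}}{2} = \frac{1}{2} \cdot 633616 = 316808$)
$D = -2464$ ($D = \left(-77\right) 32 = -2464$)
$m = \frac{2464}{3}$ ($m = \left(- \frac{1}{3}\right) \left(-2464\right) = \frac{2464}{3} \approx 821.33$)
$\frac{z{\left(-1755 \right)} + m}{V + 1686790} = \frac{\left(-2 + \sqrt{384 - 1755}\right) + \frac{2464}{3}}{316808 + 1686790} = \frac{\left(-2 + \sqrt{-1371}\right) + \frac{2464}{3}}{2003598} = \left(\left(-2 + i \sqrt{1371}\right) + \frac{2464}{3}\right) \frac{1}{2003598} = \left(\frac{2458}{3} + i \sqrt{1371}\right) \frac{1}{2003598} = \frac{1229}{3005397} + \frac{i \sqrt{1371}}{2003598}$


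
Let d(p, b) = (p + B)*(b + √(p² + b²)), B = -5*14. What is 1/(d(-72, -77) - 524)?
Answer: -5205/57857216 - 71*√11113/57857216 ≈ -0.00021933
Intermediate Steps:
B = -70
d(p, b) = (-70 + p)*(b + √(b² + p²)) (d(p, b) = (p - 70)*(b + √(p² + b²)) = (-70 + p)*(b + √(b² + p²)))
1/(d(-72, -77) - 524) = 1/((-70*(-77) - 70*√((-77)² + (-72)²) - 77*(-72) - 72*√((-77)² + (-72)²)) - 524) = 1/((5390 - 70*√(5929 + 5184) + 5544 - 72*√(5929 + 5184)) - 524) = 1/((5390 - 70*√11113 + 5544 - 72*√11113) - 524) = 1/((10934 - 142*√11113) - 524) = 1/(10410 - 142*√11113)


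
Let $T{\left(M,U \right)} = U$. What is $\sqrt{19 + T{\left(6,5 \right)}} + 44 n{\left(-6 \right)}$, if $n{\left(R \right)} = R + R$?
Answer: $-528 + 2 \sqrt{6} \approx -523.1$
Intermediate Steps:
$n{\left(R \right)} = 2 R$
$\sqrt{19 + T{\left(6,5 \right)}} + 44 n{\left(-6 \right)} = \sqrt{19 + 5} + 44 \cdot 2 \left(-6\right) = \sqrt{24} + 44 \left(-12\right) = 2 \sqrt{6} - 528 = -528 + 2 \sqrt{6}$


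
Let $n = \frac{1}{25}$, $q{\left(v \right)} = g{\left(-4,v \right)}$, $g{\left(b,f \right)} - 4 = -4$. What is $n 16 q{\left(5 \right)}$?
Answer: $0$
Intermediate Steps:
$g{\left(b,f \right)} = 0$ ($g{\left(b,f \right)} = 4 - 4 = 0$)
$q{\left(v \right)} = 0$
$n = \frac{1}{25} \approx 0.04$
$n 16 q{\left(5 \right)} = \frac{1}{25} \cdot 16 \cdot 0 = \frac{16}{25} \cdot 0 = 0$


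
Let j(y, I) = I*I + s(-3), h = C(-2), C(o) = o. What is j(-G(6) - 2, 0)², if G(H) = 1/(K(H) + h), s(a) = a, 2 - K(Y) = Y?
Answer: 9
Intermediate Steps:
K(Y) = 2 - Y
h = -2
G(H) = -1/H (G(H) = 1/((2 - H) - 2) = 1/(-H) = -1/H)
j(y, I) = -3 + I² (j(y, I) = I*I - 3 = I² - 3 = -3 + I²)
j(-G(6) - 2, 0)² = (-3 + 0²)² = (-3 + 0)² = (-3)² = 9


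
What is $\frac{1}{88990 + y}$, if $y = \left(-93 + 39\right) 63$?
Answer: $\frac{1}{85588} \approx 1.1684 \cdot 10^{-5}$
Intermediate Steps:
$y = -3402$ ($y = \left(-54\right) 63 = -3402$)
$\frac{1}{88990 + y} = \frac{1}{88990 - 3402} = \frac{1}{85588}$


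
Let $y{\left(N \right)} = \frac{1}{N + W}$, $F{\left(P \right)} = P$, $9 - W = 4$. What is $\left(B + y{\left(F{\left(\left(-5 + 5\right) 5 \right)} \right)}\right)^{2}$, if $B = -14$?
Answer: $\frac{4761}{25} \approx 190.44$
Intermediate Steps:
$W = 5$ ($W = 9 - 4 = 5$)
$y{\left(N \right)} = \frac{1}{5 + N}$ ($y{\left(N \right)} = \frac{1}{N + 5} = \frac{1}{5 + N}$)
$\left(B + y{\left(F{\left(\left(-5 + 5\right) 5 \right)} \right)}\right)^{2} = \left(-14 + \frac{1}{5 + \left(-5 + 5\right) 5}\right)^{2} = \left(-14 + \frac{1}{5 + 0 \cdot 5}\right)^{2} = \left(-14 + \frac{1}{5 + 0}\right)^{2} = \left(-14 + \frac{1}{5}\right)^{2} = \left(- \frac{69}{5}\right)^{2} = \frac{4761}{25}$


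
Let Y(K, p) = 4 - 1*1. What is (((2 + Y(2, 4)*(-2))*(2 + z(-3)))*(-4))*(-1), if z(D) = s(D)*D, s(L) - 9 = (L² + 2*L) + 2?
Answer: 640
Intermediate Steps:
Y(K, p) = 3 (Y(K, p) = 4 - 1 = 3)
s(L) = 11 + L² + 2*L (s(L) = 9 + ((L² + 2*L) + 2) = 9 + (2 + L² + 2*L) = 11 + L² + 2*L)
z(D) = D*(11 + D² + 2*D) (z(D) = (11 + D² + 2*D)*D = D*(11 + D² + 2*D))
(((2 + Y(2, 4)*(-2))*(2 + z(-3)))*(-4))*(-1) = (((2 + 3*(-2))*(2 - 3*(11 + (-3)² + 2*(-3))))*(-4))*(-1) = (((2 - 6)*(2 - 3*(11 + 9 - 6)))*(-4))*(-1) = (-4*(2 - 3*14)*(-4))*(-1) = (-4*(2 - 42)*(-4))*(-1) = (-4*(-40)*(-4))*(-1) = (160*(-4))*(-1) = -640*(-1) = 640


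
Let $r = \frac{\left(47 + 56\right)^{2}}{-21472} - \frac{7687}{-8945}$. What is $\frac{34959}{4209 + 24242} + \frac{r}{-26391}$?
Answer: $\frac{177199625292640451}{144213602478860640} \approx 1.2287$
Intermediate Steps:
$r = \frac{70157759}{192067040}$ ($r = 103^{2} \left(- \frac{1}{21472}\right) - - \frac{7687}{8945} = 10609 \left(- \frac{1}{21472}\right) + \frac{7687}{8945} = - \frac{10609}{21472} + \frac{7687}{8945} = \frac{70157759}{192067040} \approx 0.36528$)
$\frac{34959}{4209 + 24242} + \frac{r}{-26391} = \frac{34959}{4209 + 24242} + \frac{70157759}{192067040 \left(-26391\right)} = \frac{34959}{28451} + \frac{70157759}{192067040} \left(- \frac{1}{26391}\right) = 34959 \cdot \frac{1}{28451} - \frac{70157759}{5068841252640} = \frac{34959}{28451} - \frac{70157759}{5068841252640} = \frac{177199625292640451}{144213602478860640}$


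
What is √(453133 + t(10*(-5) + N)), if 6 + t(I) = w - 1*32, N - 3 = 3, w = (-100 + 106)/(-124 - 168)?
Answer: √9658172582/146 ≈ 673.12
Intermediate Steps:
w = -3/146 (w = 6/(-292) = 6*(-1/292) = -3/146 ≈ -0.020548)
N = 6 (N = 3 + 3 = 6)
t(I) = -5551/146 (t(I) = -6 + (-3/146 - 1*32) = -6 + (-3/146 - 32) = -6 - 4675/146 = -5551/146)
√(453133 + t(10*(-5) + N)) = √(453133 - 5551/146) = √(66151867/146) = √9658172582/146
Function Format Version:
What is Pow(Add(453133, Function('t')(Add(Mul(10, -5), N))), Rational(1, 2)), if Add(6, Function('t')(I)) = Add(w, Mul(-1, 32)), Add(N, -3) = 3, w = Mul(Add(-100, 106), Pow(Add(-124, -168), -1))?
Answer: Mul(Rational(1, 146), Pow(9658172582, Rational(1, 2))) ≈ 673.12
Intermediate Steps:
w = Rational(-3, 146) (w = Mul(6, Pow(-292, -1)) = Mul(6, Rational(-1, 292)) = Rational(-3, 146) ≈ -0.020548)
N = 6 (N = Add(3, 3) = 6)
Function('t')(I) = Rational(-5551, 146) (Function('t')(I) = Add(-6, Add(Rational(-3, 146), Mul(-1, 32))) = Add(-6, Add(Rational(-3, 146), -32)) = Add(-6, Rational(-4675, 146)) = Rational(-5551, 146))
Pow(Add(453133, Function('t')(Add(Mul(10, -5), N))), Rational(1, 2)) = Pow(Add(453133, Rational(-5551, 146)), Rational(1, 2)) = Pow(Rational(66151867, 146), Rational(1, 2)) = Mul(Rational(1, 146), Pow(9658172582, Rational(1, 2)))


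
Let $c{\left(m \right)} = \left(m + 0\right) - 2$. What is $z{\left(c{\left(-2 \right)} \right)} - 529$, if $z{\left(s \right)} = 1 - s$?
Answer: $-524$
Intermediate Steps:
$c{\left(m \right)} = -2 + m$ ($c{\left(m \right)} = m - 2 = -2 + m$)
$z{\left(c{\left(-2 \right)} \right)} - 529 = \left(1 - \left(-2 - 2\right)\right) - 529 = \left(1 - -4\right) - 529 = \left(1 + 4\right) - 529 = 5 - 529 = -524$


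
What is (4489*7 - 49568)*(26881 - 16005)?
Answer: -197345020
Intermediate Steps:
(4489*7 - 49568)*(26881 - 16005) = (31423 - 49568)*10876 = -18145*10876 = -197345020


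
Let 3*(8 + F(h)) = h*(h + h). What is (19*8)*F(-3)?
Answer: -304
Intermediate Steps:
F(h) = -8 + 2*h**2/3 (F(h) = -8 + (h*(h + h))/3 = -8 + (h*(2*h))/3 = -8 + (2*h**2)/3 = -8 + 2*h**2/3)
(19*8)*F(-3) = (19*8)*(-8 + (2/3)*(-3)**2) = 152*(-8 + (2/3)*9) = 152*(-8 + 6) = 152*(-2) = -304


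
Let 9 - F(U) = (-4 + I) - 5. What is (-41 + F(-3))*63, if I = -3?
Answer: -1260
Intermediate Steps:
F(U) = 21 (F(U) = 9 - ((-4 - 3) - 5) = 9 - (-7 - 5) = 9 - 1*(-12) = 9 + 12 = 21)
(-41 + F(-3))*63 = (-41 + 21)*63 = -20*63 = -1260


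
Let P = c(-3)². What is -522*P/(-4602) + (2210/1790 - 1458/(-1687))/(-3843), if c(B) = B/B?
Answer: 100475823290/890089877313 ≈ 0.11288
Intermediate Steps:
c(B) = 1
P = 1 (P = 1² = 1)
-522*P/(-4602) + (2210/1790 - 1458/(-1687))/(-3843) = -522*1/(-4602) + (2210/1790 - 1458/(-1687))/(-3843) = -522*(-1/4602) + (2210*(1/1790) - 1458*(-1/1687))*(-1/3843) = 87/767 + (221/179 + 1458/1687)*(-1/3843) = 87/767 + (633809/301973)*(-1/3843) = 87/767 - 633809/1160482239 = 100475823290/890089877313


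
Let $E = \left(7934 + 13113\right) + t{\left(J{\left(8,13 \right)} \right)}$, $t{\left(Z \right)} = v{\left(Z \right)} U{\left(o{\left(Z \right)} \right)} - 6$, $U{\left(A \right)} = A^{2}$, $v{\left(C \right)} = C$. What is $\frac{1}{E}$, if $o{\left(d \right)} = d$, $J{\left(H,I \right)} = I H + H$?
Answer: $\frac{1}{1425969} \approx 7.0128 \cdot 10^{-7}$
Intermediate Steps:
$J{\left(H,I \right)} = H + H I$ ($J{\left(H,I \right)} = H I + H = H + H I$)
$t{\left(Z \right)} = -6 + Z^{3}$ ($t{\left(Z \right)} = Z Z^{2} - 6 = Z^{3} - 6 = -6 + Z^{3}$)
$E = 1425969$ ($E = \left(7934 + 13113\right) - \left(6 - \left(8 \left(1 + 13\right)\right)^{3}\right) = 21047 - \left(6 - \left(8 \cdot 14\right)^{3}\right) = 21047 - \left(6 - 112^{3}\right) = 21047 + \left(-6 + 1404928\right) = 21047 + 1404922 = 1425969$)
$\frac{1}{E} = \frac{1}{1425969}$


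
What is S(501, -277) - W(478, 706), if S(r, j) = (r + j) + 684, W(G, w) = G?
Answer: 430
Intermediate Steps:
S(r, j) = 684 + j + r (S(r, j) = (j + r) + 684 = 684 + j + r)
S(501, -277) - W(478, 706) = (684 - 277 + 501) - 1*478 = 908 - 478 = 430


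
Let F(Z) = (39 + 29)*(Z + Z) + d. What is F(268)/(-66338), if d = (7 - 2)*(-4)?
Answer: -18214/33169 ≈ -0.54913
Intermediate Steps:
d = -20 (d = 5*(-4) = -20)
F(Z) = -20 + 136*Z (F(Z) = (39 + 29)*(Z + Z) - 20 = 68*(2*Z) - 20 = 136*Z - 20 = -20 + 136*Z)
F(268)/(-66338) = (-20 + 136*268)/(-66338) = (-20 + 36448)*(-1/66338) = 36428*(-1/66338) = -18214/33169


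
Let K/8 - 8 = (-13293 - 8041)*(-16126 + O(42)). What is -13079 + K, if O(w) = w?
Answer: 2745075433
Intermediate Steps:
K = 2745088512 (K = 64 + 8*((-13293 - 8041)*(-16126 + 42)) = 64 + 8*(-21334*(-16084)) = 64 + 8*343136056 = 64 + 2745088448 = 2745088512)
-13079 + K = -13079 + 2745088512 = 2745075433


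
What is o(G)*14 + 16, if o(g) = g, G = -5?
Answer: -54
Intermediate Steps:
o(G)*14 + 16 = -5*14 + 16 = -70 + 16 = -54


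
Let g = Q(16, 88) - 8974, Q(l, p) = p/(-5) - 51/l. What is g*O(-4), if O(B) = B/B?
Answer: -719583/80 ≈ -8994.8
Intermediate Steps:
Q(l, p) = -51/l - p/5 (Q(l, p) = p*(-1/5) - 51/l = -p/5 - 51/l = -51/l - p/5)
O(B) = 1
g = -719583/80 (g = (-51/16 - 1/5*88) - 8974 = (-51*1/16 - 88/5) - 8974 = (-51/16 - 88/5) - 8974 = -1663/80 - 8974 = -719583/80 ≈ -8994.8)
g*O(-4) = -719583/80*1 = -719583/80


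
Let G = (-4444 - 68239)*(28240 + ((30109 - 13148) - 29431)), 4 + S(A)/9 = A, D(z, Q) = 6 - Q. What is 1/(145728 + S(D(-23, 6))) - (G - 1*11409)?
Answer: 166995422099749/145692 ≈ 1.1462e+9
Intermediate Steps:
S(A) = -36 + 9*A
G = -1146210910 (G = -72683*(28240 + (16961 - 29431)) = -72683*(28240 - 12470) = -72683*15770 = -1146210910)
1/(145728 + S(D(-23, 6))) - (G - 1*11409) = 1/(145728 + (-36 + 9*(6 - 1*6))) - (-1146210910 - 1*11409) = 1/(145728 + (-36 + 9*(6 - 6))) - (-1146210910 - 11409) = 1/(145728 + (-36 + 9*0)) - 1*(-1146222319) = 1/(145728 + (-36 + 0)) + 1146222319 = 1/(145728 - 36) + 1146222319 = 1/145692 + 1146222319 = 166995422099749/145692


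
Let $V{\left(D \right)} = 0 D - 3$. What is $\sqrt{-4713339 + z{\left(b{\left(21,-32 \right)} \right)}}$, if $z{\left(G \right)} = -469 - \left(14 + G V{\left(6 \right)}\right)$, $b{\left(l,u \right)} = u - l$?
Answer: $i \sqrt{4713981} \approx 2171.2 i$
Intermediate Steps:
$V{\left(D \right)} = -3$ ($V{\left(D \right)} = 0 - 3 = -3$)
$z{\left(G \right)} = -483 + 3 G$ ($z{\left(G \right)} = -469 - \left(14 + G \left(-3\right)\right) = -469 - \left(14 - 3 G\right) = -469 + \left(-14 + 3 G\right) = -483 + 3 G$)
$\sqrt{-4713339 + z{\left(b{\left(21,-32 \right)} \right)}} = \sqrt{-4713339 - \left(483 - 3 \left(-32 - 21\right)\right)} = \sqrt{-4713339 + \left(-483 + 3 \left(-53\right)\right)} = \sqrt{-4713339 - 642} = \sqrt{-4713981} = i \sqrt{4713981}$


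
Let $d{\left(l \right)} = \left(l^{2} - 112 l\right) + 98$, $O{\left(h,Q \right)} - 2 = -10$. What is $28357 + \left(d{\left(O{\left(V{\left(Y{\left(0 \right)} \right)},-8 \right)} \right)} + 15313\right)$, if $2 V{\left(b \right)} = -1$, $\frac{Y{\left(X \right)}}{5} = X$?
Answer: $44728$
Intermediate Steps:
$Y{\left(X \right)} = 5 X$
$V{\left(b \right)} = - \frac{1}{2}$ ($V{\left(b \right)} = \frac{1}{2} \left(-1\right) = - \frac{1}{2}$)
$O{\left(h,Q \right)} = -8$ ($O{\left(h,Q \right)} = 2 - 10 = -8$)
$d{\left(l \right)} = 98 + l^{2} - 112 l$
$28357 + \left(d{\left(O{\left(V{\left(Y{\left(0 \right)} \right)},-8 \right)} \right)} + 15313\right) = 28357 + \left(\left(98 + \left(-8\right)^{2} - -896\right) + 15313\right) = 28357 + \left(\left(98 + 64 + 896\right) + 15313\right) = 28357 + \left(1058 + 15313\right) = 28357 + 16371 = 44728$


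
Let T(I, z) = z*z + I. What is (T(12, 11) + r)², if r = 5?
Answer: 19044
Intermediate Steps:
T(I, z) = I + z² (T(I, z) = z² + I = I + z²)
(T(12, 11) + r)² = ((12 + 11²) + 5)² = ((12 + 121) + 5)² = (133 + 5)² = 138² = 19044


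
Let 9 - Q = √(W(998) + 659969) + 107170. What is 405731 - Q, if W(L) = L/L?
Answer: 512892 + 3*√73330 ≈ 5.1370e+5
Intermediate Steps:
W(L) = 1
Q = -107161 - 3*√73330 (Q = 9 - (√(1 + 659969) + 107170) = 9 - (√659970 + 107170) = 9 - (3*√73330 + 107170) = 9 - (107170 + 3*√73330) = 9 + (-107170 - 3*√73330) = -107161 - 3*√73330 ≈ -1.0797e+5)
405731 - Q = 405731 - (-107161 - 3*√73330) = 405731 + (107161 + 3*√73330) = 512892 + 3*√73330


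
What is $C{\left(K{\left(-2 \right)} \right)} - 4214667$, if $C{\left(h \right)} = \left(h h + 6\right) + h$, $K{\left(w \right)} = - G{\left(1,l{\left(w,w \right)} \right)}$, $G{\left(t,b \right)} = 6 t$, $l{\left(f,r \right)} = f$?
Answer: $-4214631$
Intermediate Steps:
$K{\left(w \right)} = -6$ ($K{\left(w \right)} = - 6 \cdot 1 = \left(-1\right) 6 = -6$)
$C{\left(h \right)} = 6 + h + h^{2}$ ($C{\left(h \right)} = \left(h^{2} + 6\right) + h = \left(6 + h^{2}\right) + h = 6 + h + h^{2}$)
$C{\left(K{\left(-2 \right)} \right)} - 4214667 = \left(6 - 6 + \left(-6\right)^{2}\right) - 4214667 = \left(6 - 6 + 36\right) - 4214667 = 36 - 4214667 = -4214631$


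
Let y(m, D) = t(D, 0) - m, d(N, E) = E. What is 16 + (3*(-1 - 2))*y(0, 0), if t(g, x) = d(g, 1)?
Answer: 7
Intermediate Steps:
t(g, x) = 1
y(m, D) = 1 - m
16 + (3*(-1 - 2))*y(0, 0) = 16 + (3*(-1 - 2))*(1 - 1*0) = 16 + (3*(-3))*(1 + 0) = 16 - 9*1 = 16 - 9 = 7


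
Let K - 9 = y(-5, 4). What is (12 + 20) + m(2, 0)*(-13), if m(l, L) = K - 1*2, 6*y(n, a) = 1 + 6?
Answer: -445/6 ≈ -74.167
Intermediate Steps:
y(n, a) = 7/6 (y(n, a) = (1 + 6)/6 = (⅙)*7 = 7/6)
K = 61/6 (K = 9 + 7/6 = 61/6 ≈ 10.167)
m(l, L) = 49/6 (m(l, L) = 61/6 - 1*2 = 61/6 - 2 = 49/6)
(12 + 20) + m(2, 0)*(-13) = (12 + 20) + (49/6)*(-13) = 32 - 637/6 = -445/6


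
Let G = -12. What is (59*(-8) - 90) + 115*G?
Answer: -1942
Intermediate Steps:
(59*(-8) - 90) + 115*G = (59*(-8) - 90) + 115*(-12) = (-472 - 90) - 1380 = -562 - 1380 = -1942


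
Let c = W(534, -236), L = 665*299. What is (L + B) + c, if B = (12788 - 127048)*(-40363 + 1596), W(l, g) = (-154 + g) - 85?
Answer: 4429715780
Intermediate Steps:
L = 198835
W(l, g) = -239 + g
B = 4429517420 (B = -114260*(-38767) = 4429517420)
c = -475 (c = -239 - 236 = -475)
(L + B) + c = (198835 + 4429517420) - 475 = 4429716255 - 475 = 4429715780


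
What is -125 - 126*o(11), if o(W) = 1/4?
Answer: -313/2 ≈ -156.50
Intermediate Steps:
o(W) = ¼
-125 - 126*o(11) = -125 - 126*¼ = -125 - 63/2 = -313/2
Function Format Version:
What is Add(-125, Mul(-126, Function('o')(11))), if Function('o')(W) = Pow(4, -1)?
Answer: Rational(-313, 2) ≈ -156.50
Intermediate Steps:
Function('o')(W) = Rational(1, 4)
Add(-125, Mul(-126, Function('o')(11))) = Add(-125, Mul(-126, Rational(1, 4))) = Add(-125, Rational(-63, 2)) = Rational(-313, 2)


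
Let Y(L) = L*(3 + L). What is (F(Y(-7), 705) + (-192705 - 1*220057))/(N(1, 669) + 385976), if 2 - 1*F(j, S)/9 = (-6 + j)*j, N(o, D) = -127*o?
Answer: -418288/385849 ≈ -1.0841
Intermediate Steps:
F(j, S) = 18 - 9*j*(-6 + j) (F(j, S) = 18 - 9*(-6 + j)*j = 18 - 9*j*(-6 + j))
(F(Y(-7), 705) + (-192705 - 1*220057))/(N(1, 669) + 385976) = ((18 - 9*49*(3 - 7)² + 54*(-7*(3 - 7))) + (-192705 - 1*220057))/(-127*1 + 385976) = ((18 - 9*(-7*(-4))² + 54*(-7*(-4))) + (-192705 - 220057))/(-127 + 385976) = ((18 - 9*28² + 54*28) - 412762)/385849 = ((18 - 9*784 + 1512) - 412762)*(1/385849) = ((18 - 7056 + 1512) - 412762)*(1/385849) = (-5526 - 412762)*(1/385849) = -418288*1/385849 = -418288/385849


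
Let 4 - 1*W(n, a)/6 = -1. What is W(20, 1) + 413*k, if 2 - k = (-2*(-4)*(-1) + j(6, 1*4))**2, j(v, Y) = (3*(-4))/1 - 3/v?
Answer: -690829/4 ≈ -1.7271e+5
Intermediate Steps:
W(n, a) = 30 (W(n, a) = 24 - 6*(-1) = 24 + 6 = 30)
j(v, Y) = -12 - 3/v (j(v, Y) = -12*1 - 3/v = -12 - 3/v)
k = -1673/4 (k = 2 - (-2*(-4)*(-1) + (-12 - 3/6))**2 = 2 - (8*(-1) + (-12 - 3*1/6))**2 = 2 - (-8 + (-12 - 1/2))**2 = 2 - (-8 - 25/2)**2 = 2 - (-41/2)**2 = 2 - 1*1681/4 = 2 - 1681/4 = -1673/4 ≈ -418.25)
W(20, 1) + 413*k = 30 + 413*(-1673/4) = 30 - 690949/4 = -690829/4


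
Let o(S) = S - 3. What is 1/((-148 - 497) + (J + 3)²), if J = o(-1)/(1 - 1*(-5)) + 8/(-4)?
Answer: -9/5804 ≈ -0.0015507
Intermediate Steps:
o(S) = -3 + S
J = -8/3 (J = (-3 - 1)/(1 - 1*(-5)) + 8/(-4) = -4/(1 + 5) + 8*(-¼) = -4/6 - 2 = -4*⅙ - 2 = -⅔ - 2 = -8/3 ≈ -2.6667)
1/((-148 - 497) + (J + 3)²) = 1/((-148 - 497) + (-8/3 + 3)²) = 1/(-645 + (⅓)²) = 1/(-645 + ⅑) = 1/(-5804/9) = -9/5804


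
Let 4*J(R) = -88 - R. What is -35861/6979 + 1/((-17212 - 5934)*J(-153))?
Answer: -3853753129/749988265 ≈ -5.1384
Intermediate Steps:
J(R) = -22 - R/4 (J(R) = (-88 - R)/4 = -22 - R/4)
-35861/6979 + 1/((-17212 - 5934)*J(-153)) = -35861/6979 + 1/((-17212 - 5934)*(-22 - ¼*(-153))) = -35861*1/6979 + 1/((-23146)*(-22 + 153/4)) = -5123/997 - 1/(23146*65/4) = -5123/997 - 1/23146*4/65 = -5123/997 - 2/752245 = -3853753129/749988265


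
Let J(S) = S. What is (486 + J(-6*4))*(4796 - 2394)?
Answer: 1109724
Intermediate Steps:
(486 + J(-6*4))*(4796 - 2394) = (486 - 6*4)*(4796 - 2394) = (486 - 24)*2402 = 462*2402 = 1109724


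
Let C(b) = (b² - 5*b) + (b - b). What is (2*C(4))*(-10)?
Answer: 80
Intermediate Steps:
C(b) = b² - 5*b (C(b) = (b² - 5*b) + 0 = b² - 5*b)
(2*C(4))*(-10) = (2*(4*(-5 + 4)))*(-10) = (2*(4*(-1)))*(-10) = (2*(-4))*(-10) = -8*(-10) = 80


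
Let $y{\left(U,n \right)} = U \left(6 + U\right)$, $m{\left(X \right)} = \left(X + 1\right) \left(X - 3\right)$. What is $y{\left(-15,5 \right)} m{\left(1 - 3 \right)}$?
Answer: $675$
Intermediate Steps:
$m{\left(X \right)} = \left(1 + X\right) \left(-3 + X\right)$
$y{\left(-15,5 \right)} m{\left(1 - 3 \right)} = - 15 \left(6 - 15\right) \left(-3 + \left(1 - 3\right)^{2} - 2 \left(1 - 3\right)\right) = \left(-15\right) \left(-9\right) \left(-3 + \left(-2\right)^{2} - -4\right) = 135 \left(-3 + 4 + 4\right) = 135 \cdot 5 = 675$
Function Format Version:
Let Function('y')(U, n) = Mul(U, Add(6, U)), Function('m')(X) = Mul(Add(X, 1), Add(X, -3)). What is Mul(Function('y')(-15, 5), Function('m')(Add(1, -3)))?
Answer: 675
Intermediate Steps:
Function('m')(X) = Mul(Add(1, X), Add(-3, X))
Mul(Function('y')(-15, 5), Function('m')(Add(1, -3))) = Mul(Mul(-15, Add(6, -15)), Add(-3, Pow(Add(1, -3), 2), Mul(-2, Add(1, -3)))) = Mul(Mul(-15, -9), Add(-3, Pow(-2, 2), Mul(-2, -2))) = Mul(135, Add(-3, 4, 4)) = Mul(135, 5) = 675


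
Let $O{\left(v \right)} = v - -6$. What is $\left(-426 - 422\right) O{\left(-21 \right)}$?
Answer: $12720$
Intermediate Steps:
$O{\left(v \right)} = 6 + v$ ($O{\left(v \right)} = v + 6 = 6 + v$)
$\left(-426 - 422\right) O{\left(-21 \right)} = \left(-426 - 422\right) \left(6 - 21\right) = \left(-848\right) \left(-15\right) = 12720$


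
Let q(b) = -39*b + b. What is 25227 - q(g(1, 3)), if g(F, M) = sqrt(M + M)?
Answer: 25227 + 38*sqrt(6) ≈ 25320.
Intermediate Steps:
g(F, M) = sqrt(2)*sqrt(M) (g(F, M) = sqrt(2*M) = sqrt(2)*sqrt(M))
q(b) = -38*b
25227 - q(g(1, 3)) = 25227 - (-38)*sqrt(2)*sqrt(3) = 25227 - (-38)*sqrt(6) = 25227 + 38*sqrt(6)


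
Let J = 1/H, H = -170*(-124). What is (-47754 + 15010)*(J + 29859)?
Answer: -2576247662053/2635 ≈ -9.7770e+8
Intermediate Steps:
H = 21080
J = 1/21080 ≈ 4.7438e-5
(-47754 + 15010)*(J + 29859) = (-47754 + 15010)*(1/21080 + 29859) = -32744*629427721/21080 = -2576247662053/2635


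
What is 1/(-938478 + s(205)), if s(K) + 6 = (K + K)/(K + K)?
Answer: -1/938483 ≈ -1.0655e-6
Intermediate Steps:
s(K) = -5 (s(K) = -6 + (K + K)/(K + K) = -6 + (2*K)/((2*K)) = -6 + (2*K)*(1/(2*K)) = -6 + 1 = -5)
1/(-938478 + s(205)) = 1/(-938478 - 5) = 1/(-938483) = -1/938483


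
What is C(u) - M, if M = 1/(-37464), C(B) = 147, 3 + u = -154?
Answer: 5507209/37464 ≈ 147.00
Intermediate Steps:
u = -157 (u = -3 - 154 = -157)
M = -1/37464 ≈ -2.6692e-5
C(u) - M = 147 - 1*(-1/37464) = 147 + 1/37464 = 5507209/37464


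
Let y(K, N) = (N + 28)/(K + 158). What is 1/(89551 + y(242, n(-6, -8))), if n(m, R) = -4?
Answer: 50/4477553 ≈ 1.1167e-5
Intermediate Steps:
y(K, N) = (28 + N)/(158 + K)
1/(89551 + y(242, n(-6, -8))) = 1/(89551 + (28 - 4)/(158 + 242)) = 1/(89551 + 24/400) = 1/(89551 + (1/400)*24) = 1/(89551 + 3/50) = 1/(4477553/50) = 50/4477553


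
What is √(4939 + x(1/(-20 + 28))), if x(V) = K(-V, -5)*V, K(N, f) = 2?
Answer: √19757/2 ≈ 70.280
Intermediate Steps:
x(V) = 2*V
√(4939 + x(1/(-20 + 28))) = √(4939 + 2/(-20 + 28)) = √(4939 + 2/8) = √(4939 + 2*(⅛)) = √(4939 + ¼) = √(19757/4) = √19757/2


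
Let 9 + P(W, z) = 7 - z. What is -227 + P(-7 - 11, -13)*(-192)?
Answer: -2339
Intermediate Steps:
P(W, z) = -2 - z (P(W, z) = -9 + (7 - z) = -2 - z)
-227 + P(-7 - 11, -13)*(-192) = -227 + (-2 - 1*(-13))*(-192) = -227 + (-2 + 13)*(-192) = -227 + 11*(-192) = -227 - 2112 = -2339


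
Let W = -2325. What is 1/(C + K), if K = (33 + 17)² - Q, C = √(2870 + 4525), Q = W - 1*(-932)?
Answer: 229/891062 - √7395/15148054 ≈ 0.00025132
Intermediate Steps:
Q = -1393 (Q = -2325 - 1*(-932) = -2325 + 932 = -1393)
C = √7395 ≈ 85.994
K = 3893 (K = (33 + 17)² - 1*(-1393) = 50² + 1393 = 2500 + 1393 = 3893)
1/(C + K) = 1/(√7395 + 3893) = 1/(3893 + √7395)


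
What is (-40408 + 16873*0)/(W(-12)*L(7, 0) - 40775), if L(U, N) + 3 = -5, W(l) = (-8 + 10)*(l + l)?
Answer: 40408/40391 ≈ 1.0004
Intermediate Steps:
W(l) = 4*l (W(l) = 2*(2*l) = 4*l)
L(U, N) = -8 (L(U, N) = -3 - 5 = -8)
(-40408 + 16873*0)/(W(-12)*L(7, 0) - 40775) = (-40408 + 16873*0)/((4*(-12))*(-8) - 40775) = (-40408 + 0)/(-48*(-8) - 40775) = -40408/(384 - 40775) = -40408/(-40391) = -40408*(-1/40391) = 40408/40391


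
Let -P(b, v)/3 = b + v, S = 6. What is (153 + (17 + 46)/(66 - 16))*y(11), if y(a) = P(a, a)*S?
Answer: -1527174/25 ≈ -61087.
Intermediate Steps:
P(b, v) = -3*b - 3*v (P(b, v) = -3*(b + v) = -3*b - 3*v)
y(a) = -36*a (y(a) = (-3*a - 3*a)*6 = -6*a*6 = -36*a)
(153 + (17 + 46)/(66 - 16))*y(11) = (153 + (17 + 46)/(66 - 16))*(-36*11) = (153 + 63/50)*(-396) = (7713/50)*(-396) = -1527174/25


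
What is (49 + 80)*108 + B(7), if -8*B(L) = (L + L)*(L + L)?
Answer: 27815/2 ≈ 13908.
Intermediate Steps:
B(L) = -L²/2 (B(L) = -(L + L)*(L + L)/8 = -2*L*2*L/8 = -L²/2)
(49 + 80)*108 + B(7) = (49 + 80)*108 - ½*7² = 129*108 - ½*49 = 13932 - 49/2 = 27815/2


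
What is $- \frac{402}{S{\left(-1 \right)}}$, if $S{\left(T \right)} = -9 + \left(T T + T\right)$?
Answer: $\frac{134}{3} \approx 44.667$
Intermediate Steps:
$S{\left(T \right)} = -9 + T + T^{2}$ ($S{\left(T \right)} = -9 + \left(T^{2} + T\right) = -9 + \left(T + T^{2}\right) = -9 + T + T^{2}$)
$- \frac{402}{S{\left(-1 \right)}} = - \frac{402}{-9 - 1 + \left(-1\right)^{2}} = - \frac{402}{-9 - 1 + 1} = - \frac{402}{-9} = \left(-402\right) \left(- \frac{1}{9}\right) = \frac{134}{3}$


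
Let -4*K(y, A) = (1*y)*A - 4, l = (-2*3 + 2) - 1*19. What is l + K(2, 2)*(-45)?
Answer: -23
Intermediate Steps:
l = -23 (l = (-6 + 2) - 19 = -4 - 19 = -23)
K(y, A) = 1 - A*y/4 (K(y, A) = -((1*y)*A - 4)/4 = -(y*A - 4)/4 = -(A*y - 4)/4 = -(-4 + A*y)/4 = 1 - A*y/4)
l + K(2, 2)*(-45) = -23 + (1 - ¼*2*2)*(-45) = -23 + (1 - 1)*(-45) = -23 + 0*(-45) = -23 + 0 = -23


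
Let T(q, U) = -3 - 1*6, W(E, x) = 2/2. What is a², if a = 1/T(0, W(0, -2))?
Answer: 1/81 ≈ 0.012346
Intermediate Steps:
W(E, x) = 1 (W(E, x) = 2*(½) = 1)
T(q, U) = -9 (T(q, U) = -3 - 6 = -9)
a = -⅑ (a = 1/(-9) = -⅑ ≈ -0.11111)
a² = (-⅑)² = 1/81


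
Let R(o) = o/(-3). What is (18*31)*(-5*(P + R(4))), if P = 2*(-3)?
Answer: 20460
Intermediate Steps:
P = -6
R(o) = -o/3 (R(o) = o*(-1/3) = -o/3)
(18*31)*(-5*(P + R(4))) = (18*31)*(-5*(-6 - 1/3*4)) = 558*(-5*(-6 - 4/3)) = 558*(-5*(-22/3)) = 558*(110/3) = 20460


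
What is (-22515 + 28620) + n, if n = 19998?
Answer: 26103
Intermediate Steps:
(-22515 + 28620) + n = (-22515 + 28620) + 19998 = 6105 + 19998 = 26103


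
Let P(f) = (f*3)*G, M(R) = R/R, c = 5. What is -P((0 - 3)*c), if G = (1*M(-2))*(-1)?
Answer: -45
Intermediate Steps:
M(R) = 1
G = -1 (G = (1*1)*(-1) = 1*(-1) = -1)
P(f) = -3*f (P(f) = (f*3)*(-1) = (3*f)*(-1) = -3*f)
-P((0 - 3)*c) = -(-3)*(0 - 3)*5 = -(-3)*(-3*5) = -(-3)*(-15) = -1*45 = -45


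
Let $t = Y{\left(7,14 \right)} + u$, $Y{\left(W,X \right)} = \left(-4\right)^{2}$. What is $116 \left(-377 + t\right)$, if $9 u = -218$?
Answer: $- \frac{402172}{9} \approx -44686.0$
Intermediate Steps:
$u = - \frac{218}{9}$ ($u = \frac{1}{9} \left(-218\right) = - \frac{218}{9} \approx -24.222$)
$Y{\left(W,X \right)} = 16$
$t = - \frac{74}{9}$ ($t = 16 - \frac{218}{9} = - \frac{74}{9} \approx -8.2222$)
$116 \left(-377 + t\right) = 116 \left(-377 - \frac{74}{9}\right) = 116 \left(- \frac{3467}{9}\right) = - \frac{402172}{9}$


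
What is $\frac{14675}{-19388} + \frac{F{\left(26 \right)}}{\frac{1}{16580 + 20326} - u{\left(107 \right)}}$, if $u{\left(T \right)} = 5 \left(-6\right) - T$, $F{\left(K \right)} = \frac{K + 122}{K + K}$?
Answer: $- \frac{938107124789}{1274365465412} \approx -0.73614$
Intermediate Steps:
$F{\left(K \right)} = \frac{122 + K}{2 K}$
$u{\left(T \right)} = -30 - T$
$\frac{14675}{-19388} + \frac{F{\left(26 \right)}}{\frac{1}{16580 + 20326} - u{\left(107 \right)}} = \frac{14675}{-19388} + \frac{\frac{1}{2} \cdot \frac{1}{26} \left(122 + 26\right)}{\frac{1}{16580 + 20326} - \left(-30 - 107\right)} = 14675 \left(- \frac{1}{19388}\right) + \frac{\frac{1}{2} \cdot \frac{1}{26} \cdot 148}{\frac{1}{36906} - \left(-30 - 107\right)} = - \frac{14675}{19388} + \frac{37}{13 \left(\frac{1}{36906} - -137\right)} = - \frac{14675}{19388} + \frac{37}{13 \left(\frac{1}{36906} + 137\right)} = - \frac{14675}{19388} + \frac{37}{13 \cdot \frac{5056123}{36906}} = - \frac{14675}{19388} + \frac{37}{13} \cdot \frac{36906}{5056123} = - \frac{14675}{19388} + \frac{1365522}{65729599} = - \frac{938107124789}{1274365465412}$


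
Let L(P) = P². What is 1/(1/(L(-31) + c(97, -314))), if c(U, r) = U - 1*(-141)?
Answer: 1199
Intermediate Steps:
c(U, r) = 141 + U (c(U, r) = U + 141 = 141 + U)
1/(1/(L(-31) + c(97, -314))) = 1/(1/((-31)² + (141 + 97))) = 1/(1/(961 + 238)) = 1/(1/1199) = 1199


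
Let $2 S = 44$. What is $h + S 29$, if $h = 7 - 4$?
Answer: $641$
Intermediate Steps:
$h = 3$
$S = 22$ ($S = \frac{1}{2} \cdot 44 = 22$)
$h + S 29 = 3 + 22 \cdot 29 = 3 + 638 = 641$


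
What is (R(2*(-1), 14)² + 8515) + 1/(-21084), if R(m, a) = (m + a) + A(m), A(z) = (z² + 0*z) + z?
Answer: 183662723/21084 ≈ 8711.0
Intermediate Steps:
A(z) = z + z² (A(z) = (z² + 0) + z = z² + z = z + z²)
R(m, a) = a + m + m*(1 + m) (R(m, a) = (m + a) + m*(1 + m) = (a + m) + m*(1 + m) = a + m + m*(1 + m))
(R(2*(-1), 14)² + 8515) + 1/(-21084) = ((14 + 2*(-1) + (2*(-1))*(1 + 2*(-1)))² + 8515) + 1/(-21084) = ((14 - 2 - 2*(1 - 2))² + 8515) - 1/21084 = ((14 - 2 - 2*(-1))² + 8515) - 1/21084 = ((14 - 2 + 2)² + 8515) - 1/21084 = (14² + 8515) - 1/21084 = (196 + 8515) - 1/21084 = 8711 - 1/21084 = 183662723/21084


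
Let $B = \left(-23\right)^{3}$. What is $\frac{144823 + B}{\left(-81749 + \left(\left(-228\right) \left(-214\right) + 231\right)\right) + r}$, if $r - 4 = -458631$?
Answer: $- \frac{132656}{491353} \approx -0.26998$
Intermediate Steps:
$r = -458627$ ($r = 4 - 458631 = -458627$)
$B = -12167$
$\frac{144823 + B}{\left(-81749 + \left(\left(-228\right) \left(-214\right) + 231\right)\right) + r} = \frac{144823 - 12167}{\left(-81749 + \left(\left(-228\right) \left(-214\right) + 231\right)\right) - 458627} = \frac{132656}{\left(-81749 + \left(48792 + 231\right)\right) - 458627} = \frac{132656}{\left(-81749 + 49023\right) - 458627} = \frac{132656}{-32726 - 458627} = \frac{132656}{-491353} = 132656 \left(- \frac{1}{491353}\right) = - \frac{132656}{491353}$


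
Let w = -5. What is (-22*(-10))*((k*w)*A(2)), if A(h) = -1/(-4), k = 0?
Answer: 0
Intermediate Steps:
A(h) = ¼ (A(h) = -1*(-¼) = ¼)
(-22*(-10))*((k*w)*A(2)) = (-22*(-10))*((0*(-5))*(¼)) = 220*(0*(¼)) = 220*0 = 0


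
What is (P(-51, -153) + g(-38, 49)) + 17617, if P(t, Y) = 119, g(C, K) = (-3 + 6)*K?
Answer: 17883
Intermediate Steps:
g(C, K) = 3*K
(P(-51, -153) + g(-38, 49)) + 17617 = (119 + 3*49) + 17617 = (119 + 147) + 17617 = 266 + 17617 = 17883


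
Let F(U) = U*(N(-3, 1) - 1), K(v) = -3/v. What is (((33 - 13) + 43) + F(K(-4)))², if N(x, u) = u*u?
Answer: 3969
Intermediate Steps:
N(x, u) = u²
F(U) = 0 (F(U) = U*(1² - 1) = U*(1 - 1) = U*0 = 0)
(((33 - 13) + 43) + F(K(-4)))² = (((33 - 13) + 43) + 0)² = ((20 + 43) + 0)² = (63 + 0)² = 63² = 3969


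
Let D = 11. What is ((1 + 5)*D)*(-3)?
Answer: -198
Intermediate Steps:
((1 + 5)*D)*(-3) = ((1 + 5)*11)*(-3) = (6*11)*(-3) = 66*(-3) = -198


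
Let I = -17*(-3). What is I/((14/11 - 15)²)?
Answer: 6171/22801 ≈ 0.27065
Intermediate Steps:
I = 51
I/((14/11 - 15)²) = 51/((14/11 - 15)²) = 51/((-151/11)²) = 51/(22801/121) = 51*(121/22801) = 6171/22801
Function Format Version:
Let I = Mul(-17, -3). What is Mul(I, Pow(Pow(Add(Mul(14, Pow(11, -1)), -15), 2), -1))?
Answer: Rational(6171, 22801) ≈ 0.27065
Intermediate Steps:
I = 51
Mul(I, Pow(Pow(Add(Mul(14, Pow(11, -1)), -15), 2), -1)) = Mul(51, Pow(Pow(Add(Mul(14, Pow(11, -1)), -15), 2), -1)) = Mul(51, Pow(Pow(Add(Mul(14, Rational(1, 11)), -15), 2), -1)) = Mul(51, Pow(Pow(Add(Rational(14, 11), -15), 2), -1)) = Mul(51, Pow(Pow(Rational(-151, 11), 2), -1)) = Mul(51, Pow(Rational(22801, 121), -1)) = Mul(51, Rational(121, 22801)) = Rational(6171, 22801)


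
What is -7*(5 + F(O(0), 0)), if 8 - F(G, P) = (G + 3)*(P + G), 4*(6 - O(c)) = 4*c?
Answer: 287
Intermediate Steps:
O(c) = 6 - c
F(G, P) = 8 - (3 + G)*(G + P) (F(G, P) = 8 - (G + 3)*(P + G) = 8 - (3 + G)*(G + P))
-7*(5 + F(O(0), 0)) = -7*(5 + (8 - (6 - 1*0)² - 3*(6 - 1*0) - 3*0 - 1*(6 - 1*0)*0)) = -7*(5 + (8 - (6 + 0)² - 3*(6 + 0) + 0 - 1*(6 + 0)*0)) = -7*(5 + (8 - 1*6² - 3*6 + 0 - 1*6*0)) = -7*(5 + (8 - 1*36 - 18 + 0 + 0)) = -7*(5 + (8 - 36 - 18 + 0 + 0)) = -7*(5 - 46) = -7*(-41) = 287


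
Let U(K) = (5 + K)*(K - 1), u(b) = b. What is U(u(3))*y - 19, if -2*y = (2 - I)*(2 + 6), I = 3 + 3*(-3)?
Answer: -531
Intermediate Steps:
I = -6 (I = 3 - 9 = -6)
U(K) = (-1 + K)*(5 + K) (U(K) = (5 + K)*(-1 + K) = (-1 + K)*(5 + K))
y = -32 (y = -(2 - 1*(-6))*(2 + 6)/2 = -(2 + 6)*8/2 = -4*8 = -½*64 = -32)
U(u(3))*y - 19 = (-5 + 3² + 4*3)*(-32) - 19 = (-5 + 9 + 12)*(-32) - 19 = 16*(-32) - 19 = -512 - 19 = -531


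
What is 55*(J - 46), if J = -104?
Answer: -8250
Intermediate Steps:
55*(J - 46) = 55*(-104 - 46) = 55*(-150) = -8250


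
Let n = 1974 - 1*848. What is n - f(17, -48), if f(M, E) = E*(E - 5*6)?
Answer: -2618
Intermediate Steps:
f(M, E) = E*(-30 + E) (f(M, E) = E*(E - 30) = E*(-30 + E))
n = 1126 (n = 1974 - 848 = 1126)
n - f(17, -48) = 1126 - (-48)*(-30 - 48) = 1126 - (-48)*(-78) = 1126 - 1*3744 = 1126 - 3744 = -2618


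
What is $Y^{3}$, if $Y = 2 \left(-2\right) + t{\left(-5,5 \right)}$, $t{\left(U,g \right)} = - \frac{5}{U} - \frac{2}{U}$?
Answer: $- \frac{2197}{125} \approx -17.576$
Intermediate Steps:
$t{\left(U,g \right)} = - \frac{7}{U}$
$Y = - \frac{13}{5}$ ($Y = 2 \left(-2\right) - \frac{7}{-5} = -4 - - \frac{7}{5} = -4 + \frac{7}{5} = - \frac{13}{5} \approx -2.6$)
$Y^{3} = \left(- \frac{13}{5}\right)^{3} = - \frac{2197}{125}$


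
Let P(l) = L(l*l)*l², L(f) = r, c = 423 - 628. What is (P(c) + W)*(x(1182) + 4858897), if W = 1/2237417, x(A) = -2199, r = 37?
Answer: 2413789749428900964/319631 ≈ 7.5518e+12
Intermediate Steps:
c = -205
L(f) = 37
W = 1/2237417 ≈ 4.4694e-7
P(l) = 37*l²
(P(c) + W)*(x(1182) + 4858897) = (37*(-205)² + 1/2237417)*(-2199 + 4858897) = (37*42025 + 1/2237417)*4856698 = (1554925 + 1/2237417)*4856698 = (3479015628726/2237417)*4856698 = 2413789749428900964/319631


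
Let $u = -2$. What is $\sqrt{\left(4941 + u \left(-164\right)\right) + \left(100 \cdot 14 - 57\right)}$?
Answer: $2 \sqrt{1653} \approx 81.314$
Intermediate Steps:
$\sqrt{\left(4941 + u \left(-164\right)\right) + \left(100 \cdot 14 - 57\right)} = \sqrt{\left(4941 - -328\right) + \left(100 \cdot 14 - 57\right)} = \sqrt{\left(4941 + 328\right) + \left(1400 - 57\right)} = \sqrt{5269 + 1343} = \sqrt{6612} = 2 \sqrt{1653}$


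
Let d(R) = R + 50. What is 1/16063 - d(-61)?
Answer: 176694/16063 ≈ 11.000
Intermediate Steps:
d(R) = 50 + R
1/16063 - d(-61) = 1/16063 - (50 - 61) = 1/16063 - 1*(-11) = 1/16063 + 11 = 176694/16063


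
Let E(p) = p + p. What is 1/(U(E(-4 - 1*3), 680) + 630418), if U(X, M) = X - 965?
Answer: 1/629439 ≈ 1.5887e-6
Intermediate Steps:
E(p) = 2*p
U(X, M) = -965 + X
1/(U(E(-4 - 1*3), 680) + 630418) = 1/((-965 + 2*(-4 - 1*3)) + 630418) = 1/((-965 + 2*(-4 - 3)) + 630418) = 1/((-965 + 2*(-7)) + 630418) = 1/((-965 - 14) + 630418) = 1/(-979 + 630418) = 1/629439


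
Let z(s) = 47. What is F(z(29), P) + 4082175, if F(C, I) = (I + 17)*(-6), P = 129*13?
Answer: 4072011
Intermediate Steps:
P = 1677
F(C, I) = -102 - 6*I (F(C, I) = (17 + I)*(-6) = -102 - 6*I)
F(z(29), P) + 4082175 = (-102 - 6*1677) + 4082175 = (-102 - 10062) + 4082175 = -10164 + 4082175 = 4072011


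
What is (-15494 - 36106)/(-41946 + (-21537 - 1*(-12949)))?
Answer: 25800/25267 ≈ 1.0211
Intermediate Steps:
(-15494 - 36106)/(-41946 + (-21537 - 1*(-12949))) = -51600/(-41946 + (-21537 + 12949)) = -51600/(-41946 - 8588) = -51600/(-50534) = -51600*(-1/50534) = 25800/25267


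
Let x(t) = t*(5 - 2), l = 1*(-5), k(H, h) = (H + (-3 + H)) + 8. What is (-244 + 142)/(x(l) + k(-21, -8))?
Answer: 51/26 ≈ 1.9615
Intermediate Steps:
k(H, h) = 5 + 2*H (k(H, h) = (-3 + 2*H) + 8 = 5 + 2*H)
l = -5
x(t) = 3*t (x(t) = t*3 = 3*t)
(-244 + 142)/(x(l) + k(-21, -8)) = (-244 + 142)/(3*(-5) + (5 + 2*(-21))) = -102/(-15 + (5 - 42)) = -102/(-15 - 37) = -102/(-52) = -102*(-1/52) = 51/26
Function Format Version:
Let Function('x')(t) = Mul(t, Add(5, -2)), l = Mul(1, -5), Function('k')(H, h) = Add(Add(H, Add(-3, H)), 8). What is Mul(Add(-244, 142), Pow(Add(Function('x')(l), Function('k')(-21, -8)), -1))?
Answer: Rational(51, 26) ≈ 1.9615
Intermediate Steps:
Function('k')(H, h) = Add(5, Mul(2, H)) (Function('k')(H, h) = Add(Add(-3, Mul(2, H)), 8) = Add(5, Mul(2, H)))
l = -5
Function('x')(t) = Mul(3, t) (Function('x')(t) = Mul(t, 3) = Mul(3, t))
Mul(Add(-244, 142), Pow(Add(Function('x')(l), Function('k')(-21, -8)), -1)) = Mul(Add(-244, 142), Pow(Add(Mul(3, -5), Add(5, Mul(2, -21))), -1)) = Mul(-102, Pow(Add(-15, Add(5, -42)), -1)) = Mul(-102, Pow(Add(-15, -37), -1)) = Mul(-102, Pow(-52, -1)) = Mul(-102, Rational(-1, 52)) = Rational(51, 26)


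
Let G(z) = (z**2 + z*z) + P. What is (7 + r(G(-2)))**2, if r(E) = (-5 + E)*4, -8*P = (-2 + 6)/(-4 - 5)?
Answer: 29929/81 ≈ 369.49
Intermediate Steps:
P = 1/18 (P = -(-2 + 6)/(8*(-4 - 5)) = -1/(2*(-9)) = -(-1)/(2*9) = -1/8*(-4/9) = 1/18 ≈ 0.055556)
G(z) = 1/18 + 2*z**2 (G(z) = (z**2 + z*z) + 1/18 = (z**2 + z**2) + 1/18 = 2*z**2 + 1/18 = 1/18 + 2*z**2)
r(E) = -20 + 4*E
(7 + r(G(-2)))**2 = (7 + (-20 + 4*(1/18 + 2*(-2)**2)))**2 = (7 + (-20 + 4*(1/18 + 2*4)))**2 = (7 + (-20 + 4*(1/18 + 8)))**2 = (7 + (-20 + 4*(145/18)))**2 = (7 + (-20 + 290/9))**2 = (7 + 110/9)**2 = (173/9)**2 = 29929/81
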